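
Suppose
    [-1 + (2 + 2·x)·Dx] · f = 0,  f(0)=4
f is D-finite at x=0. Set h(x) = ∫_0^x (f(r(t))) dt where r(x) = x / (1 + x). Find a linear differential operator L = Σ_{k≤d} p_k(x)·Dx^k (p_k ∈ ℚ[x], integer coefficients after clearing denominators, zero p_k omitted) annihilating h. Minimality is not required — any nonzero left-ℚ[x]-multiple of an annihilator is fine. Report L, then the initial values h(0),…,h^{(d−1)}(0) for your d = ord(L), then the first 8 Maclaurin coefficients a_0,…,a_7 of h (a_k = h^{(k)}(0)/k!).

L = -Dx + (2 + 6·x + 4·x^2)·Dx^2  (order 2).
h: a_k = 0, 4, 1, -5/6, 13/16, -141/160, 133/128, -2353/1792, …
ICs: h(0) = 0, h′(0) = 4.

f: a_k = 4, 2, -1/2, 1/4, -5/32, 7/64, -21/256, 33/512, …
h₀=f(r): pull back L_f along r ⇒ L₀.
Integrate: L := L₀·Dx.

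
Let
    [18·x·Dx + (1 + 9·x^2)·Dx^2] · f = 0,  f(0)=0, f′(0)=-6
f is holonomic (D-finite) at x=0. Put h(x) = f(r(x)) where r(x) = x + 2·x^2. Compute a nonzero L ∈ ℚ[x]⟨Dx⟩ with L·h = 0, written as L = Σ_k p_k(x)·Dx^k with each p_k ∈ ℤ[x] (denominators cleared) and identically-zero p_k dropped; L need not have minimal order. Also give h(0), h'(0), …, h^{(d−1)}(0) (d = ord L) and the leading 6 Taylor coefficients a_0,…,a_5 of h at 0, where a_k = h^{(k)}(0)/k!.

f: a_k = 0, -6, 0, 18, 0, -486/5, …
f∘r: x↦r, Dx↦Dx/r' in L_f ⇒ L₀.
L = (-4 + 18·x + 144·x^2 + 432·x^3 + 432·x^4)·Dx + (1 + 4·x + 9·x^2 + 72·x^3 + 180·x^4 + 144·x^5)·Dx^2  (order 2).
h: a_k = 0, -6, -12, 18, 108, 594/5, …
ICs: h(0) = 0, h′(0) = -6.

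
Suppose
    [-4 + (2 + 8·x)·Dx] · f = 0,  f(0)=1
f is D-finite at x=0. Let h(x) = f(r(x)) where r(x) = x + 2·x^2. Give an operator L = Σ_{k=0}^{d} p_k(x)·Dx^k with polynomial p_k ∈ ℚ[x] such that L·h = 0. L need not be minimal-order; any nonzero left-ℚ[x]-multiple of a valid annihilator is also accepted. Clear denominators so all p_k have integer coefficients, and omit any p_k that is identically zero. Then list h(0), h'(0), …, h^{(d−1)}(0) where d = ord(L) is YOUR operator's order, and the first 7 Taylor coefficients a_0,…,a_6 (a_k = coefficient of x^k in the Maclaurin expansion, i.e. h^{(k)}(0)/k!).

f: a_k = 1, 2, -2, 4, -10, 28, -84, …
Substitute x→r, Dx→(1/r')Dx; clear ⇒ L₀.
L = (-2 - 8·x) + (1 + 4·x + 8·x^2)·Dx  (order 1).
h: a_k = 1, 2, 2, -4, 6, -4, -12, …
ICs: h(0) = 1.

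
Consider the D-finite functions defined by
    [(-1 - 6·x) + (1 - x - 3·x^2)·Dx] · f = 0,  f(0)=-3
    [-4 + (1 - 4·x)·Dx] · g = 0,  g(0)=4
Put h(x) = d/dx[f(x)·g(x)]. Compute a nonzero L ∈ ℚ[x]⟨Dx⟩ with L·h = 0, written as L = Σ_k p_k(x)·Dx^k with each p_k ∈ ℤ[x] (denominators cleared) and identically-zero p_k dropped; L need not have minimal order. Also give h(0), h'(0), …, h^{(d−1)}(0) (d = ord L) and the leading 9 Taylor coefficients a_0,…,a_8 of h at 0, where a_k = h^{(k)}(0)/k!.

L = (48 - 102·x - 354·x^2 + 192·x^3 + 1728·x^4) + (-5 + 27·x + 21·x^2 - 238·x^3 + 60·x^4 + 432·x^5)·Dx  (order 1).
h: a_k = -60, -576, -3708, -20688, -105840, -515016, -2421636, -11119104, -50161140, …
ICs: h(0) = -60.

f: a_k = -3, -3, -12, -21, -57, -120, -291, -651, -1524, …
g: a_k = 4, 16, 64, 256, 1024, 4096, 16384, 65536, 262144, …
f·g: L₀ = L_f ⊗_s L_g, ord ≤ 1·1.
Derive L from L₀ (diff closure).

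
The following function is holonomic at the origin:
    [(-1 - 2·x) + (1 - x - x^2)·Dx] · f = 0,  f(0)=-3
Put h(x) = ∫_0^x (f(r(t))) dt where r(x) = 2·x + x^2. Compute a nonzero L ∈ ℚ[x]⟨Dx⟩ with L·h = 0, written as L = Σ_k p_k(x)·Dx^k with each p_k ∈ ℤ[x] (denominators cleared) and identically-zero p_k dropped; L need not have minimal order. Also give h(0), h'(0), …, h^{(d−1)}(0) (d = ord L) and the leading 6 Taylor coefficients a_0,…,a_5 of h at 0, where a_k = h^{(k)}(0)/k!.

L = (2 + 10·x + 12·x^2 + 4·x^3)·Dx + (-1 + 2·x + 5·x^2 + 4·x^3 + x^4)·Dx^2  (order 2).
h: a_k = 0, -3, -3, -9, -24, -354/5, …
ICs: h(0) = 0, h′(0) = -3.

f: a_k = -3, -3, -6, -9, -15, -24, …
Change of var in L_f (x↦r) gives L₀.
Integrate: L := L₀·Dx.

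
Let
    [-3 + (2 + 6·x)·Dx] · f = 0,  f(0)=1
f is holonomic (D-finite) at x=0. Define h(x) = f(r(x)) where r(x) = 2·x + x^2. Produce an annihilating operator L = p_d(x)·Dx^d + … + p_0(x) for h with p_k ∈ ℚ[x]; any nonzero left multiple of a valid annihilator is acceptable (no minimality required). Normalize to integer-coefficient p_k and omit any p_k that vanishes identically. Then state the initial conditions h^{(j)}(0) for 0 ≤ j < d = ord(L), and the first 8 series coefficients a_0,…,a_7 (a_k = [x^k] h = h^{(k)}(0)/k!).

L = (-3 - 3·x) + (1 + 6·x + 3·x^2)·Dx  (order 1).
h: a_k = 1, 3, -3, 9, -63/2, 243/2, -999/2, 4293/2, …
ICs: h(0) = 1.

f: a_k = 1, 3/2, -9/8, 27/16, -405/128, 1701/256, -15309/1024, 72171/2048, …
Substitute x→r, Dx→(1/r')Dx; clear ⇒ L₀.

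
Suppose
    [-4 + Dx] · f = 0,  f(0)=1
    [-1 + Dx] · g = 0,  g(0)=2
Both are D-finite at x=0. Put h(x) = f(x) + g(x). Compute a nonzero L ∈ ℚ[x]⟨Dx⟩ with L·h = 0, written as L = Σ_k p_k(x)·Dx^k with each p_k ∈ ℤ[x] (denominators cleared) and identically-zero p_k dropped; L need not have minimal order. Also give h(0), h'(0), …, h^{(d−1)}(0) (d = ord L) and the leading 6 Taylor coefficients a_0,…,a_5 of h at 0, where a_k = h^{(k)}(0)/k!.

L = 4 - 5·Dx + Dx^2  (order 2).
h: a_k = 3, 6, 9, 11, 43/4, 171/20, …
ICs: h(0) = 3, h′(0) = 6.

f: a_k = 1, 4, 8, 32/3, 32/3, 128/15, …
g: a_k = 2, 2, 1, 1/3, 1/12, 1/60, …
L₀ := lclm(L_f,L_g); ord L₀ ≤ 1+1.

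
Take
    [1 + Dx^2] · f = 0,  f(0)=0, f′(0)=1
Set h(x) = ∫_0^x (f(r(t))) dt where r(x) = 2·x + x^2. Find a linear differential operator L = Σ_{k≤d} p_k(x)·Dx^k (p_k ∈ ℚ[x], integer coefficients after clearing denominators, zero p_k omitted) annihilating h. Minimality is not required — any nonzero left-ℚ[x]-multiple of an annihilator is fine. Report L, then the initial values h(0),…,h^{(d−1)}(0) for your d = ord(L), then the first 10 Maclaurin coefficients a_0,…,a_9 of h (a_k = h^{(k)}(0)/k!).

f: a_k = 0, 1, 0, -1/6, 0, 1/120, 0, -1/5040, 0, 1/362880, …
Substitute x→r, Dx→(1/r')Dx; clear ⇒ L₀.
Integrate: L := L₀·Dx.
L = (4 + 12·x + 12·x^2 + 4·x^3)·Dx - Dx^2 + (1 + x)·Dx^3  (order 3).
h: a_k = 0, 0, 1, 1/3, -1/3, -2/5, -11/90, 1/14, 101/1260, 11/405, …
ICs: h(0) = 0, h′(0) = 0, h′′(0) = 2.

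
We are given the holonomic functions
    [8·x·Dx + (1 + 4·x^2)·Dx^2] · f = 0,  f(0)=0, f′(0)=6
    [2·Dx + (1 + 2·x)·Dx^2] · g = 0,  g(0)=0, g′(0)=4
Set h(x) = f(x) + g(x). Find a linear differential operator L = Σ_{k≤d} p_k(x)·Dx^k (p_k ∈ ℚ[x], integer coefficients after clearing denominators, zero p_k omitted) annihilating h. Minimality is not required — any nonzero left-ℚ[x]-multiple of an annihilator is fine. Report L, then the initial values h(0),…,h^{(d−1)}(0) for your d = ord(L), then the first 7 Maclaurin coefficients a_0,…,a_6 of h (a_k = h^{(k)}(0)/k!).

L = (-8 - 48·x + 96·x^2 + 64·x^3)·Dx + (-8 - 16·x + 192·x^3 + 128·x^4)·Dx^2 + (-1 + 2·x + 8·x^2 + 16·x^3 + 48·x^4 + 32·x^5)·Dx^3  (order 3).
h: a_k = 0, 10, -4, -8/3, -8, 32, -64/3, …
ICs: h(0) = 0, h′(0) = 10, h′′(0) = -8.

f: a_k = 0, 6, 0, -8, 0, 96/5, 0, …
g: a_k = 0, 4, -4, 16/3, -8, 64/5, -64/3, …
f+g: L₀ = lclm(L_f,L_g), ord ≤ 2+2.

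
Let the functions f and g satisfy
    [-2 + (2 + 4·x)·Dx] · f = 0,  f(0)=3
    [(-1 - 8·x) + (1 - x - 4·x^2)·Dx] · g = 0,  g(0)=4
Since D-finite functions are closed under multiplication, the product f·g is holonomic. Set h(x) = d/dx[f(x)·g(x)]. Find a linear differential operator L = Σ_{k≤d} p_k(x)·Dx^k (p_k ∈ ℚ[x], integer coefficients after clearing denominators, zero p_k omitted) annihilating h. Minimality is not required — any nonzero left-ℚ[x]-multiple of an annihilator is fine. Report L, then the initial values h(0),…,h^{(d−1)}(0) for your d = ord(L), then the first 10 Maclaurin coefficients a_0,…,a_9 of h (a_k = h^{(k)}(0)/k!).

f: a_k = 3, 3, -3/2, 3/2, -15/8, 21/8, -63/16, 99/16, -1287/128, 2145/128, …
g: a_k = 4, 4, 20, 36, 116, 260, 724, 1764, 4660, 11716, …
h₀=f·g: eliminate ⇒ L₀, order ≤ 1·1.
h=h₀': d/dx-closure on L₀ ⇒ L.
L = (11 + 84·x + 243·x^2 + 360·x^3 + 240·x^4) + (-2 - 11·x - 9·x^2 + 58·x^3 + 144·x^4 + 96·x^5)·Dx  (order 1).
h: a_k = 24, 132, 504, 1698, 5535, 33471/2, 50694, 587481/4, 6824709/16, 38628795/32, …
ICs: h(0) = 24.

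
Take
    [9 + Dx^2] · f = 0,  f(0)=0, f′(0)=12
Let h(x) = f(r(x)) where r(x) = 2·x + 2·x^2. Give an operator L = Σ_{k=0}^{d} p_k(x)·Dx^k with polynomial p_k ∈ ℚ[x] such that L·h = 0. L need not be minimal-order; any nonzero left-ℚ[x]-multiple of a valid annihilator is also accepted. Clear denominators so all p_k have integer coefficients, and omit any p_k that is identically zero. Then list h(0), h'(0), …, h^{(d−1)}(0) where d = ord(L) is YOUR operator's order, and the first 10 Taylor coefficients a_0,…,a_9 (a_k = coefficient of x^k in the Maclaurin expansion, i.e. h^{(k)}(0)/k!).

L = (36 + 216·x + 432·x^2 + 288·x^3) - 2·Dx + (1 + 2·x)·Dx^2  (order 2).
h: a_k = 0, 24, 24, -144, -432, -864/5, 1152, 82944/35, 5184/5, -114048/35, …
ICs: h(0) = 0, h′(0) = 24.

f: a_k = 0, 12, 0, -18, 0, 81/10, 0, -243/140, 0, 243/1120, …
Change of var in L_f (x↦r) gives L₀.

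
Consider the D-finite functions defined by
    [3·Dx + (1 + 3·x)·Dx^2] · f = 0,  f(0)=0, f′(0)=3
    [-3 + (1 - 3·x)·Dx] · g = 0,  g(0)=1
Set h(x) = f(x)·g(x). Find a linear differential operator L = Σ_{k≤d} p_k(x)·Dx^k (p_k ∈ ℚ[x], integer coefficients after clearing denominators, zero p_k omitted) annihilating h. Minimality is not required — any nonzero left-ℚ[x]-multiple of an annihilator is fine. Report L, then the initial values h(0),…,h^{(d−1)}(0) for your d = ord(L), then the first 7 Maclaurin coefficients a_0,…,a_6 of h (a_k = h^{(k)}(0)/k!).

L = 9 + (3 + 27·x)·Dx + (-1 + 9·x^2)·Dx^2  (order 2).
h: a_k = 0, 3, 9/2, 45/2, 189/4, 3807/20, 8991/20, …
ICs: h(0) = 0, h′(0) = 3.

f: a_k = 0, 3, -9/2, 9, -81/4, 243/5, -243/2, …
g: a_k = 1, 3, 9, 27, 81, 243, 729, …
L₀ := L_f ⊗_s L_g (sym. prod.), ord ≤ 2.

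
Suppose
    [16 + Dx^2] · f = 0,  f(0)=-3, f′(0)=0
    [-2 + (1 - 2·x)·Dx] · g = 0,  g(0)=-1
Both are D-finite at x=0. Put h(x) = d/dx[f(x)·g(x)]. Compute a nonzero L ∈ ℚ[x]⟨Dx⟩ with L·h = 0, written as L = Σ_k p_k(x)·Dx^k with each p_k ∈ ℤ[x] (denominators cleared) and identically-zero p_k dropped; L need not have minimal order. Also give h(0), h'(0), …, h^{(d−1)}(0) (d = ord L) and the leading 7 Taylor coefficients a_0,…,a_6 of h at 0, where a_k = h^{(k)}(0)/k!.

L = (8 - 64·x + 64·x^2) + (-4 + 8·x)·Dx + (1 - 4·x + 4·x^2)·Dx^2  (order 2).
h: a_k = 6, -24, -72, -64, -160, -2432/5, -17024/15, …
ICs: h(0) = 6, h′(0) = -24.

f: a_k = -3, 0, 24, 0, -32, 0, 256/15, …
g: a_k = -1, -2, -4, -8, -16, -32, -64, …
h₀=f·g: eliminate ⇒ L₀, order ≤ 2·1.
h₀' ⇒ L via d/dx closure of L₀.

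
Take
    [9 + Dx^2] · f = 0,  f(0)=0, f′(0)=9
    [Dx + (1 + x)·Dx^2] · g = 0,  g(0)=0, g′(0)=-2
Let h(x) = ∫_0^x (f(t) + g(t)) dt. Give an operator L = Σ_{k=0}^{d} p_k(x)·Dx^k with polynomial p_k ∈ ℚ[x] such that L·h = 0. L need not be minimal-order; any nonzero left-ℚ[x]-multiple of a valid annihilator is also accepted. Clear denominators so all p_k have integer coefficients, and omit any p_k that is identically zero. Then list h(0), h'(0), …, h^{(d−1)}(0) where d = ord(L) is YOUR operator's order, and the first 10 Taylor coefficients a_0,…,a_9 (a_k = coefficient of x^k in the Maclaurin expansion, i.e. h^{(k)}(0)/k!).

L = (135 + 162·x + 81·x^2)·Dx^2 + (99 + 261·x + 243·x^2 + 81·x^3)·Dx^3 + (15 + 18·x + 9·x^2)·Dx^4 + (11 + 29·x + 27·x^2 + 9·x^3)·Dx^5  (order 5).
h: a_k = 0, 0, 7/2, 1/3, -85/24, 1/10, 227/240, 1/21, -127/640, 1/36, …
ICs: h(0) = 0, h′(0) = 0, h′′(0) = 7, h′′′(0) = 2, h′′′′(0) = -85.

f: a_k = 0, 9, 0, -27/2, 0, 243/40, 0, -729/560, 0, 729/4480, …
g: a_k = 0, -2, 1, -2/3, 1/2, -2/5, 1/3, -2/7, 1/4, -2/9, …
Weyl lclm of L_f,L_g ⇒ L₀ (ord ≤ 4).
h=∫₀ˣh₀: take L = L₀·Dx.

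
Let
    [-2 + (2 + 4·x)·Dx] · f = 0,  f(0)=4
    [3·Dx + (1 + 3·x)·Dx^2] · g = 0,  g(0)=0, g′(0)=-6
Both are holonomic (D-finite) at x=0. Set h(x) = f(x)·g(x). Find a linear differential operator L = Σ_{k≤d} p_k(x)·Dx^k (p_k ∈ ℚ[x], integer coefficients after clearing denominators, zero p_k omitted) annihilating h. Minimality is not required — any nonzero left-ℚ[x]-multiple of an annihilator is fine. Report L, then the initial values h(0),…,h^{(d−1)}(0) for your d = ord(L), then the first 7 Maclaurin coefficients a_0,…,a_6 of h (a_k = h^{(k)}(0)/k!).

f: a_k = 4, 4, -2, 2, -5/2, 7/2, -21/4, …
g: a_k = 0, -6, 9, -18, 81/2, -486/5, 243, …
h₀=f·g: eliminate ⇒ L₀, order ≤ 1·2.
L = 3·x + (1 + 2·x)·Dx + (1 + 7·x + 16·x^2 + 12·x^3)·Dx^2  (order 2).
h: a_k = 0, -24, 12, -24, 60, -789/5, 4227/10, …
ICs: h(0) = 0, h′(0) = -24.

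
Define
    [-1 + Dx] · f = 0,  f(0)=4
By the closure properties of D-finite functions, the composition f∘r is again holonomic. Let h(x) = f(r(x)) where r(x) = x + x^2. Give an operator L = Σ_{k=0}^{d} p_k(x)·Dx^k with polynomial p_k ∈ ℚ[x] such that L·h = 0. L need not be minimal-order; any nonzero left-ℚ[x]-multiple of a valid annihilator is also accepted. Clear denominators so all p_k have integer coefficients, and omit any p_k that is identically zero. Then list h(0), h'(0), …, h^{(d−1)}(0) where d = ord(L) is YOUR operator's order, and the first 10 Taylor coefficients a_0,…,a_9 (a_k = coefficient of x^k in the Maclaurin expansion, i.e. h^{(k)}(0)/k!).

L = (-1 - 2·x) + Dx  (order 1).
h: a_k = 4, 4, 6, 14/3, 25/6, 27/10, 331/180, 1303/1260, 1979/3360, 5357/18144, …
ICs: h(0) = 4.

f: a_k = 4, 4, 2, 2/3, 1/6, 1/30, 1/180, 1/1260, 1/10080, 1/90720, …
Change of var in L_f (x↦r) gives L₀.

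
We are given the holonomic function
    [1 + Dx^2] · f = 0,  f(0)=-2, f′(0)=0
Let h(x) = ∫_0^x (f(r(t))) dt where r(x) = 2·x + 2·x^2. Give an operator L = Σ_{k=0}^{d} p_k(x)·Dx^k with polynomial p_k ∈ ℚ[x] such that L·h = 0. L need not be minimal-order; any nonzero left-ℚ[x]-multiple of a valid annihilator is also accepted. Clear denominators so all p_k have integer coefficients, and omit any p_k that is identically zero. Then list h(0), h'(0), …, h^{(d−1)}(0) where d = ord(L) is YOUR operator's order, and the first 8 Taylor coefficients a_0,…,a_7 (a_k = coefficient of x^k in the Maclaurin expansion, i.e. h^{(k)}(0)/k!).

L = (4 + 24·x + 48·x^2 + 32·x^3)·Dx - 2·Dx^2 + (1 + 2·x)·Dx^3  (order 3).
h: a_k = 0, -2, 0, 4/3, 2, 8/15, -8/9, -352/315, …
ICs: h(0) = 0, h′(0) = -2, h′′(0) = 0.

f: a_k = -2, 0, 1, 0, -1/12, 0, 1/360, 0, …
L₀ from L_f via x↦r, Dx↦r'^{-1}Dx.
h=∫h₀ ⇒ L = L₀·Dx.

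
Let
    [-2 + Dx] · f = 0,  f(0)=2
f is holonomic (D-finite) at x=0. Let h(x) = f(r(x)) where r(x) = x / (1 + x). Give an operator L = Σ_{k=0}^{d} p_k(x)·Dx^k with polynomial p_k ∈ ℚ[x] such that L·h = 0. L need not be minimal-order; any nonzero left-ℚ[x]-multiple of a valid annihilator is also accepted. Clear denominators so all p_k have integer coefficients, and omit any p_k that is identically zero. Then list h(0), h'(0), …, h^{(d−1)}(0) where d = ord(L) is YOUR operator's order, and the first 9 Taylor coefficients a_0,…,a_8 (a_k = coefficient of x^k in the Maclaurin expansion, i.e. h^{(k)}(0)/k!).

L = -2 + (1 + 2·x + x^2)·Dx  (order 1).
h: a_k = 2, 4, 0, -4/3, 4/3, -4/5, 8/45, 20/63, -64/105, …
ICs: h(0) = 2.

f: a_k = 2, 4, 4, 8/3, 4/3, 8/15, 8/45, 16/315, 4/315, …
L₀ from L_f via x↦r, Dx↦r'^{-1}Dx.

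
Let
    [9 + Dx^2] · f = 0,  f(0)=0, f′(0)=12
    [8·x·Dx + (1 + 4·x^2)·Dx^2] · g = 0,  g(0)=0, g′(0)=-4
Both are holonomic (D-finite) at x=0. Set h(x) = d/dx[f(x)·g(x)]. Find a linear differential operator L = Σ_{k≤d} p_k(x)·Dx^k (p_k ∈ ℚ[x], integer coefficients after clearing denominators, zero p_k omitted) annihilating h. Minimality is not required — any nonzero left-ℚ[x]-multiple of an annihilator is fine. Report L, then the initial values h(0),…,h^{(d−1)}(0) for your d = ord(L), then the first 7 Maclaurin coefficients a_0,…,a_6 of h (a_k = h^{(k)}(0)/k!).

f: a_k = 0, 12, 0, -18, 0, 81/10, 0, …
g: a_k = 0, -4, 0, 16/3, 0, -64/5, 0, …
Sym-product of L_f,L_g gives L₀ (≤ ord 4).
Derive L from L₀ (diff closure).
L = (134325 + 1685016·x^2 + 9665136·x^4 + 17604864·x^6 + 22954752·x^8 + 28366848·x^10 + 26873856·x^12) + (77328·x + 1187136·x^3 + 5460480·x^5 + 10782720·x^7 + 14929920·x^9 + 11943936·x^11)·Dx + (17850 + 242160·x^2 + 1468896·x^4 + 3414528·x^6 + 5764608·x^8 + 7630848·x^10 + 5971968·x^12)·Dx^2 + (8592·x + 131904·x^3 + 606720·x^5 + 1198080·x^7 + 1658880·x^9 + 1327104·x^11)·Dx^3 + (325 + 6104·x^2 + 43888·x^4 + 162048·x^6 + 357120·x^8 + 497664·x^10 + 331776·x^12)·Dx^4  (order 4).
h: a_k = 0, -96, 0, 544, 0, -1692, 0, …
ICs: h(0) = 0, h′(0) = -96, h′′(0) = 0, h′′′(0) = 3264.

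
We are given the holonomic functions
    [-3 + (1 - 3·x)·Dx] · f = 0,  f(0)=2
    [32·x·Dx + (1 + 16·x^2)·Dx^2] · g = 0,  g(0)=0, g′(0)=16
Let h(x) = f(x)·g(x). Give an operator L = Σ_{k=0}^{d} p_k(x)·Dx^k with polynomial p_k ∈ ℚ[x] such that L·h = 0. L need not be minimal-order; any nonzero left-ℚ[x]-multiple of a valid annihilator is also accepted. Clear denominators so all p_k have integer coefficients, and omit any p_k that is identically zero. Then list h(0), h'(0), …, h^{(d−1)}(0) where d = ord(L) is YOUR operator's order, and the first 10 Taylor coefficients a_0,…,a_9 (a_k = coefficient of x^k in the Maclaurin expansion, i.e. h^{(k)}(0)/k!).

L = 96·x + (6 - 32·x + 192·x^2)·Dx + (-1 + 3·x - 16·x^2 + 48·x^3)·Dx^2  (order 2).
h: a_k = 0, 32, 96, 352/3, 352, 13472/5, 40416/5, 193376/35, 580128/35, 89063776/315, …
ICs: h(0) = 0, h′(0) = 32.

f: a_k = 2, 6, 18, 54, 162, 486, 1458, 4374, 13122, 39366, …
g: a_k = 0, 16, 0, -256/3, 0, 4096/5, 0, -65536/7, 0, 1048576/9, …
h₀=f·g: eliminate ⇒ L₀, order ≤ 1·2.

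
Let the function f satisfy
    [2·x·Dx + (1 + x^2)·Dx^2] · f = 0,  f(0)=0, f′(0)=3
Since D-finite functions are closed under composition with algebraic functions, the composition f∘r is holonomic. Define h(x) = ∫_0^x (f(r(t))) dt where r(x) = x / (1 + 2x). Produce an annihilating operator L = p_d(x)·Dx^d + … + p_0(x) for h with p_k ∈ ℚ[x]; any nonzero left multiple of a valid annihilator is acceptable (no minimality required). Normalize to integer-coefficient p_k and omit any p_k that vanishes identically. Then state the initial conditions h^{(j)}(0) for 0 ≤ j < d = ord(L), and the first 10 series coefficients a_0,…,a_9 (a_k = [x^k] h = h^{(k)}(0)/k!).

f: a_k = 0, 3, 0, -1, 0, 3/5, 0, -3/7, 0, 1/3, …
f∘r: x↦r, Dx↦Dx/r' in L_f ⇒ L₀.
Integrate: L := L₀·Dx.
L = (4 + 10·x)·Dx^2 + (1 + 4·x + 5·x^2)·Dx^3  (order 3).
h: a_k = 0, 0, 3/2, -2, 11/4, -18/5, 41/10, -22/7, -87/56, 14, …
ICs: h(0) = 0, h′(0) = 0, h′′(0) = 3.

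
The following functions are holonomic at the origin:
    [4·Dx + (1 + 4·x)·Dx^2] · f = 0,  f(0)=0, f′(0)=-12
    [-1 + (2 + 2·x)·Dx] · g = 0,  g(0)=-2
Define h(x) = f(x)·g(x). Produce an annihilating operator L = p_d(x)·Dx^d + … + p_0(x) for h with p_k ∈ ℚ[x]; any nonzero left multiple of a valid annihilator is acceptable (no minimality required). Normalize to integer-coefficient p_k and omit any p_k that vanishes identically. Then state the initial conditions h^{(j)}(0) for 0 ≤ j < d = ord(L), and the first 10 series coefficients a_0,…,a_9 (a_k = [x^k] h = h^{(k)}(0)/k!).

f: a_k = 0, -12, 24, -64, 192, -3072/5, 2048, -49152/7, 24576, -262144/3, …
g: a_k = -2, -1, 1/4, -1/8, 5/64, -7/128, 21/512, -33/1024, 429/16384, -715/32768, …
Product ⇒ symmetric product L₀, ord ≤ 2.
L = (-5 + 4·x) + (12 + 12·x)·Dx + (4 + 24·x + 36·x^2 + 16·x^3)·Dx^2  (order 2).
h: a_k = 0, 24, -36, 101, -625/2, 81349/80, -547691/160, 52913387/4480, -372033667/8960, 12740089997/86016, …
ICs: h(0) = 0, h′(0) = 24.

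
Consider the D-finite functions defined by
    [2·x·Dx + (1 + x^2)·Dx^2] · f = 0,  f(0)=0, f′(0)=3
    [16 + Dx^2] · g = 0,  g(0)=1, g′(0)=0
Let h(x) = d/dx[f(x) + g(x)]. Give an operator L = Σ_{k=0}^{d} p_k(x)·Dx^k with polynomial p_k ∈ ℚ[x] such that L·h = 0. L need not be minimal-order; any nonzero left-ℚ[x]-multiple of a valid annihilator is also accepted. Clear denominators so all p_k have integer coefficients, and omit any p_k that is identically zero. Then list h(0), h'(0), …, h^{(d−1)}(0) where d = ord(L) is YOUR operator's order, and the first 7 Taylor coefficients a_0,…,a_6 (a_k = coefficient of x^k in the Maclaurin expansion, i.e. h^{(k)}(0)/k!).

L = (64·x + 704·x^3 + 256·x^5) + (112 + 416·x^2 + 432·x^4 + 128·x^6)·Dx + (4·x + 44·x^3 + 16·x^5)·Dx^2 + (7 + 26·x^2 + 27·x^4 + 8·x^6)·Dx^3  (order 3).
h: a_k = 3, -16, -3, 128/3, 3, -512/15, -3, …
ICs: h(0) = 3, h′(0) = -16, h′′(0) = -6.

f: a_k = 0, 3, 0, -1, 0, 3/5, 0, …
g: a_k = 1, 0, -8, 0, 32/3, 0, -256/45, …
L₀ := lclm(L_f,L_g); ord L₀ ≤ 2+2.
Differentiate: ansatz ord ≤ ord L₀ ⇒ L.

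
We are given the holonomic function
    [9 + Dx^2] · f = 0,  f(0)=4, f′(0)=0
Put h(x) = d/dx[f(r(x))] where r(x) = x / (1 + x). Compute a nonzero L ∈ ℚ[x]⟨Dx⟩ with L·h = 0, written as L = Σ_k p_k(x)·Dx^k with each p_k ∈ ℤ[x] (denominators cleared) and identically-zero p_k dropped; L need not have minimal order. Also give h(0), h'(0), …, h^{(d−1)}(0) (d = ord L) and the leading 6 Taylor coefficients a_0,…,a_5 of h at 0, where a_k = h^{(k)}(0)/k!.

L = (15 + 12·x + 6·x^2) + (6 + 18·x + 18·x^2 + 6·x^3)·Dx + (1 + 4·x + 6·x^2 + 4·x^3 + x^4)·Dx^2  (order 2).
h: a_k = 0, -36, 108, -162, 90, 2457/10, …
ICs: h(0) = 0, h′(0) = -36.

f: a_k = 4, 0, -18, 0, 27/2, 0, …
Substitute x→r, Dx→(1/r')Dx; clear ⇒ L₀.
Differentiate: ansatz ord ≤ ord L₀ ⇒ L.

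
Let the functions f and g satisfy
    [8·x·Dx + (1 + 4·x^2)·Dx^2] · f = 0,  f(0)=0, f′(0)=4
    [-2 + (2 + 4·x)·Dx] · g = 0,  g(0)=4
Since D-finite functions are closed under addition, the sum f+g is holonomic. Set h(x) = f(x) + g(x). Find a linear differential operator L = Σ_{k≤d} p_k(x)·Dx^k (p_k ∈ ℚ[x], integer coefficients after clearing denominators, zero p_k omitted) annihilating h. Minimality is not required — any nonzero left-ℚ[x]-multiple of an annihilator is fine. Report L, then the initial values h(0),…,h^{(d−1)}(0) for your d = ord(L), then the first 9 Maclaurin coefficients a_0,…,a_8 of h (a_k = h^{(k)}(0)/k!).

L = (-8 - 40·x + 96·x^2 + 96·x^3)·Dx + (-11 - 32·x + 40·x^2 + 384·x^3 + 336·x^4)·Dx^2 + (-1 + 6·x + 24·x^2 + 48·x^3 + 112·x^4 + 96·x^5)·Dx^3  (order 3).
h: a_k = 4, 8, -2, -10/3, -5/2, 163/10, -21/4, -793/28, -429/32, …
ICs: h(0) = 4, h′(0) = 8, h′′(0) = -4.

f: a_k = 0, 4, 0, -16/3, 0, 64/5, 0, -256/7, 0, …
g: a_k = 4, 4, -2, 2, -5/2, 7/2, -21/4, 33/4, -429/32, …
h₀=f+g: left-lcm gives L₀, ord ≤ 3.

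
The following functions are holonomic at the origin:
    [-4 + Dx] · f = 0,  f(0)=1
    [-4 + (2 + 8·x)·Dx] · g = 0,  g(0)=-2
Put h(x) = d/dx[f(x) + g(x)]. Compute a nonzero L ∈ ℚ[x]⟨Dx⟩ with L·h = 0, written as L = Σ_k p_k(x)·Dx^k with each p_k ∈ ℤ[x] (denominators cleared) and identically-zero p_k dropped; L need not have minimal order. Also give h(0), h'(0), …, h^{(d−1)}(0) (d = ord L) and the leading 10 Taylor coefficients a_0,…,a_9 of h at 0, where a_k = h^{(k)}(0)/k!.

f: a_k = 1, 4, 8, 32/3, 32/3, 128/15, 256/45, 1024/315, 512/315, 2048/2835, …
g: a_k = -2, -4, 4, -8, 20, -56, 168, -528, 1716, -5720, …
L₀ := lclm(L_f,L_g); ord L₀ ≤ 1+1.
h₀' ⇒ L via d/dx closure of L₀.
L = (-40 - 64·x) + (-2 - 64·x - 128·x^2)·Dx + (3 + 20·x + 32·x^2)·Dx^2  (order 2).
h: a_k = 0, 24, 8, 368/3, -712/3, 15632/15, -165296/45, 4328416/315, -16214152/315, 551358992/2835, …
ICs: h(0) = 0, h′(0) = 24.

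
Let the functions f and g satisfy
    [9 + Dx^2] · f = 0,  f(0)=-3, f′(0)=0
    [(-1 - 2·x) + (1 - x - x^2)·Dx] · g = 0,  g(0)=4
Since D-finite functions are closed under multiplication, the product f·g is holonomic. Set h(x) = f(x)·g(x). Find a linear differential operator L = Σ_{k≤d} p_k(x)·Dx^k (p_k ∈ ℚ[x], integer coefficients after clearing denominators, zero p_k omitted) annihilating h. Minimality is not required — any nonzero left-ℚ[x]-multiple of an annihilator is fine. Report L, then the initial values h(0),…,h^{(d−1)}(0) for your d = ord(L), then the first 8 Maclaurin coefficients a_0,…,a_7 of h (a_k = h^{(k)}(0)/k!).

L = (-7 + 9·x + 9·x^2) + (2 + 4·x)·Dx + (-1 + x + x^2)·Dx^2  (order 2).
h: a_k = -12, -12, 30, 18, 15/2, 51/2, 903/20, 1413/20, …
ICs: h(0) = -12, h′(0) = -12.

f: a_k = -3, 0, 27/2, 0, -81/8, 0, 243/80, 0, …
g: a_k = 4, 4, 8, 12, 20, 32, 52, 84, …
f·g: L₀ = L_f ⊗_s L_g, ord ≤ 2·1.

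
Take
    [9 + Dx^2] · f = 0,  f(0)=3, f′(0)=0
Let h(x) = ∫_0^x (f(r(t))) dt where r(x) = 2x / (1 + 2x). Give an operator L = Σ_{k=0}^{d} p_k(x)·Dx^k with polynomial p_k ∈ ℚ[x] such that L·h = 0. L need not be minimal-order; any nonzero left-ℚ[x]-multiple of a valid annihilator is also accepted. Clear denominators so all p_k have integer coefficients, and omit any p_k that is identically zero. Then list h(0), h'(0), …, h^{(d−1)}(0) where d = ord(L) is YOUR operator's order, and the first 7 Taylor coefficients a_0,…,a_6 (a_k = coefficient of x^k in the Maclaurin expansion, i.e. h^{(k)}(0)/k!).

L = 36·Dx + (4 + 24·x + 48·x^2 + 32·x^3)·Dx^2 + (1 + 8·x + 24·x^2 + 32·x^3 + 16·x^4)·Dx^3  (order 3).
h: a_k = 0, 3, 0, -18, 54, -486/5, 72, …
ICs: h(0) = 0, h′(0) = 3, h′′(0) = 0.

f: a_k = 3, 0, -27/2, 0, 81/8, 0, -243/80, …
h₀=f(r): pull back L_f along r ⇒ L₀.
h=∫h₀ ⇒ L = L₀·Dx.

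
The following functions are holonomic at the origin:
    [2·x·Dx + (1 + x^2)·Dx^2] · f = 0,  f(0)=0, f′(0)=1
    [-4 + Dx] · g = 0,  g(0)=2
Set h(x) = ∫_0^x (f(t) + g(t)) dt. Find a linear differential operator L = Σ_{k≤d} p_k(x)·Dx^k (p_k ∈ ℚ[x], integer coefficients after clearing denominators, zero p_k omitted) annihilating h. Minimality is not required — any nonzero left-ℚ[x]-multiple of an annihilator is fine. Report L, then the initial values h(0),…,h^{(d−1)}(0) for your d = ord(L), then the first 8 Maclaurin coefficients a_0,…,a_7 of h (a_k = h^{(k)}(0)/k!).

f: a_k = 0, 1, 0, -1/3, 0, 1/5, 0, -1/7, …
g: a_k = 2, 8, 16, 64/3, 64/3, 256/15, 512/45, 2048/315, …
f+g: L₀ = lclm(L_f,L_g), ord ≤ 2+1.
h=∫h₀ ⇒ L = L₀·Dx.
L = (4 - 16·x - 12·x^2 - 16·x^3)·Dx^2 + (-9 - 13·x^2 - 8·x^4)·Dx^3 + (2 + x + 4·x^2 + x^3 + 2·x^4)·Dx^4  (order 4).
h: a_k = 0, 2, 9/2, 16/3, 21/4, 64/15, 259/90, 512/315, …
ICs: h(0) = 0, h′(0) = 2, h′′(0) = 9, h′′′(0) = 32.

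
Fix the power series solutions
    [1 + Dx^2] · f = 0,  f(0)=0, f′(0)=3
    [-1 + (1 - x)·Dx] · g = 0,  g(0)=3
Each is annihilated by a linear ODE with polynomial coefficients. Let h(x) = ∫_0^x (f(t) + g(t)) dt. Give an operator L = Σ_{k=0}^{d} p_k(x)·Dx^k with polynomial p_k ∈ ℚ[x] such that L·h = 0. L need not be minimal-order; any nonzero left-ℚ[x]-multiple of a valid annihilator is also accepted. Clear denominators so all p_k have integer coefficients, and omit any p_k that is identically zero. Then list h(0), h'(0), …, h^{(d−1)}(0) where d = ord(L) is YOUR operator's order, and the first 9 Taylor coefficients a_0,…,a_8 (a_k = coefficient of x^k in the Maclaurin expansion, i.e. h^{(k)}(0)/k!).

f: a_k = 0, 3, 0, -1/2, 0, 1/40, 0, -1/1680, 0, …
g: a_k = 3, 3, 3, 3, 3, 3, 3, 3, 3, …
Weyl lclm of L_f,L_g ⇒ L₀ (ord ≤ 3).
h=∫₀ˣh₀: take L = L₀·Dx.
L = (-7 + 2·x - x^2)·Dx + (3 - 5·x + 3·x^2 - x^3)·Dx^2 + (-7 + 2·x - x^2)·Dx^3 + (3 - 5·x + 3·x^2 - x^3)·Dx^4  (order 4).
h: a_k = 0, 3, 3, 1, 5/8, 3/5, 121/240, 3/7, 5039/13440, …
ICs: h(0) = 0, h′(0) = 3, h′′(0) = 6, h′′′(0) = 6.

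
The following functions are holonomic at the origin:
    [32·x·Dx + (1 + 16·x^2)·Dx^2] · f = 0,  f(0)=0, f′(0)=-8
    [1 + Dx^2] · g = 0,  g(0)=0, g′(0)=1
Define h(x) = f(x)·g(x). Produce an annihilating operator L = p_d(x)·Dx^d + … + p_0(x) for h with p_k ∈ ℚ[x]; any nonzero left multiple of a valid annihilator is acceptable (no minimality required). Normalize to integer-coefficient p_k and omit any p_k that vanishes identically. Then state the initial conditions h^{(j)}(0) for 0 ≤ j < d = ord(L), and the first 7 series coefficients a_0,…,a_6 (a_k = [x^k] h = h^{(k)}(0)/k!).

L = (1105 + 51776·x^2 + 22016·x^4 + 16384·x^6 + 65536·x^8) + (2112·x + 35840·x^3 + 49152·x^5 + 262144·x^7)·Dx + (1122 + 52352·x^2 + 27648·x^4 + 32768·x^6 + 131072·x^8)·Dx^2 + (2112·x + 35840·x^3 + 49152·x^5 + 262144·x^7)·Dx^3 + (17 + 576·x^2 + 5632·x^4 + 16384·x^6 + 65536·x^8)·Dx^4  (order 4).
h: a_k = 0, 0, -8, 0, 44, 0, -3751/9, …
ICs: h(0) = 0, h′(0) = 0, h′′(0) = -16, h′′′(0) = 0.

f: a_k = 0, -8, 0, 128/3, 0, -2048/5, 0, …
g: a_k = 0, 1, 0, -1/6, 0, 1/120, 0, …
Product ⇒ symmetric product L₀, ord ≤ 4.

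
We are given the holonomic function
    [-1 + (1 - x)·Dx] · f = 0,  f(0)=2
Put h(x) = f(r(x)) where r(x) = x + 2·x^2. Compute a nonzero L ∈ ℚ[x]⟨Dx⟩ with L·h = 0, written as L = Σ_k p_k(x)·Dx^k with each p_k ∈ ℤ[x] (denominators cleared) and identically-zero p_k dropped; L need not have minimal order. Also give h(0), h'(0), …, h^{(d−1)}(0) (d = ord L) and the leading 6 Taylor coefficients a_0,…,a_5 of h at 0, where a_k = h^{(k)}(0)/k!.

L = (1 + 4·x) + (-1 + x + 2·x^2)·Dx  (order 1).
h: a_k = 2, 2, 6, 10, 22, 42, …
ICs: h(0) = 2.

f: a_k = 2, 2, 2, 2, 2, 2, …
h₀=f(r): pull back L_f along r ⇒ L₀.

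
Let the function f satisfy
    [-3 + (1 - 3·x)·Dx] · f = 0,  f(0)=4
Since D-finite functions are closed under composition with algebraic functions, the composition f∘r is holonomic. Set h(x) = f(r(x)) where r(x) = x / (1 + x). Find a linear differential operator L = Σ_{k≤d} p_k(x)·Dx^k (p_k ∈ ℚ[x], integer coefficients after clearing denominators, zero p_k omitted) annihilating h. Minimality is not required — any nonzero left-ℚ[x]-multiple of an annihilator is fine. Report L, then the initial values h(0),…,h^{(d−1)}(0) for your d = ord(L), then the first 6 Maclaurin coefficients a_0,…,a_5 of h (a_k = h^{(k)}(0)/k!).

L = 3 + (-1 + x + 2·x^2)·Dx  (order 1).
h: a_k = 4, 12, 24, 48, 96, 192, …
ICs: h(0) = 4.

f: a_k = 4, 12, 36, 108, 324, 972, …
Substitute x→r, Dx→(1/r')Dx; clear ⇒ L₀.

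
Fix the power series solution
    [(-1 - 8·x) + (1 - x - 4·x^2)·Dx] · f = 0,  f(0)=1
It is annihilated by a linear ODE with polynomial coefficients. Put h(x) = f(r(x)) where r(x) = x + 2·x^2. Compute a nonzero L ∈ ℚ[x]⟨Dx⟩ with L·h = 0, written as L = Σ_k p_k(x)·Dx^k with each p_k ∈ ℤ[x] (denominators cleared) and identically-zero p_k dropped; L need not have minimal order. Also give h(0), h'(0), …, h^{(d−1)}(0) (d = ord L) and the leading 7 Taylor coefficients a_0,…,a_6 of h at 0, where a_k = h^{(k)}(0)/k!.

L = (1 + 12·x + 48·x^2 + 64·x^3) + (-1 + x + 6·x^2 + 16·x^3 + 16·x^4)·Dx  (order 1).
h: a_k = 1, 1, 7, 29, 103, 405, 1599, …
ICs: h(0) = 1.

f: a_k = 1, 1, 5, 9, 29, 65, 181, …
h₀=f(r): pull back L_f along r ⇒ L₀.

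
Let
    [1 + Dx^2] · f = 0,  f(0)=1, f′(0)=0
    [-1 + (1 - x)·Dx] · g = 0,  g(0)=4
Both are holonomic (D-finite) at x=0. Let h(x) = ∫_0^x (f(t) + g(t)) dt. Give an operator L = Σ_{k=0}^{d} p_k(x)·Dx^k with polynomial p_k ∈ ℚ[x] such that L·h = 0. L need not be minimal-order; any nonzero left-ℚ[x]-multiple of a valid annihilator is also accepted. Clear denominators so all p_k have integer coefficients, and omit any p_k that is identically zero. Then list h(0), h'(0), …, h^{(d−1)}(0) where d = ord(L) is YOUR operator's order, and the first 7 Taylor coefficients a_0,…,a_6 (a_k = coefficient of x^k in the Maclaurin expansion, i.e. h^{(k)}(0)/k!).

f: a_k = 1, 0, -1/2, 0, 1/24, 0, -1/720, …
g: a_k = 4, 4, 4, 4, 4, 4, 4, …
f+g: L₀ = lclm(L_f,L_g), ord ≤ 2+1.
h=∫h₀ ⇒ L = L₀·Dx.
L = (-7 + 2·x - x^2)·Dx + (3 - 5·x + 3·x^2 - x^3)·Dx^2 + (-7 + 2·x - x^2)·Dx^3 + (3 - 5·x + 3·x^2 - x^3)·Dx^4  (order 4).
h: a_k = 0, 5, 2, 7/6, 1, 97/120, 2/3, …
ICs: h(0) = 0, h′(0) = 5, h′′(0) = 4, h′′′(0) = 7.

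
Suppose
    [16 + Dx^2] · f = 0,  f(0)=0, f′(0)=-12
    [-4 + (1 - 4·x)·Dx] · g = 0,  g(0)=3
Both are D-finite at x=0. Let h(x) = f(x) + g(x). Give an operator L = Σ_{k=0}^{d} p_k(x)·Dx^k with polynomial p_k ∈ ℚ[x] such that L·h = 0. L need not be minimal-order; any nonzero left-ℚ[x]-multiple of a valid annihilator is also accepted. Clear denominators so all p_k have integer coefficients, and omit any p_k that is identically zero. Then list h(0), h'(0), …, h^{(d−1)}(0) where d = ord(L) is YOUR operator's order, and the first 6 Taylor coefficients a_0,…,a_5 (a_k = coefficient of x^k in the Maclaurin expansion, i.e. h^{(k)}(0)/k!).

L = (-448 + 512·x - 1024·x^2) + (48 - 320·x + 768·x^2 - 1024·x^3)·Dx + (-28 + 32·x - 64·x^2)·Dx^2 + (3 - 20·x + 48·x^2 - 64·x^3)·Dx^3  (order 3).
h: a_k = 3, 0, 48, 224, 768, 15232/5, …
ICs: h(0) = 3, h′(0) = 0, h′′(0) = 96.

f: a_k = 0, -12, 0, 32, 0, -128/5, …
g: a_k = 3, 12, 48, 192, 768, 3072, …
Sum ⇒ L₀ = lclm(L_f,L_g) in ℚ(x)⟨Dx⟩.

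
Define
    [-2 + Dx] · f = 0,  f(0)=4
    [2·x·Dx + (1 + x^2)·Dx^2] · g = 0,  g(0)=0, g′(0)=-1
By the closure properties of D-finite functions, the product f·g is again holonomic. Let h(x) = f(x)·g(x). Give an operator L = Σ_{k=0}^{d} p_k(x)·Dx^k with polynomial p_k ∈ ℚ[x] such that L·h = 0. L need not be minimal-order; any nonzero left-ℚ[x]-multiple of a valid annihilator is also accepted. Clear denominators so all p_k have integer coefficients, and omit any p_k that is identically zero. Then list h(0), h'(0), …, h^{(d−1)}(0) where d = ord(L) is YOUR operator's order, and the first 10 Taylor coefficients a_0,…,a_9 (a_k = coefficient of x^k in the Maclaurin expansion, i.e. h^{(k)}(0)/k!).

L = (4 - 4·x + 4·x^2) + (-4 + 2·x - 4·x^2)·Dx + (1 + x^2)·Dx^2  (order 2).
h: a_k = 0, -4, -8, -20/3, -8/3, -4/5, -8/9, -52/105, 104/315, 244/945, …
ICs: h(0) = 0, h′(0) = -4.

f: a_k = 4, 8, 8, 16/3, 8/3, 16/15, 16/45, 32/315, 8/315, 16/2835, …
g: a_k = 0, -1, 0, 1/3, 0, -1/5, 0, 1/7, 0, -1/9, …
L₀ := L_f ⊗_s L_g (sym. prod.), ord ≤ 2.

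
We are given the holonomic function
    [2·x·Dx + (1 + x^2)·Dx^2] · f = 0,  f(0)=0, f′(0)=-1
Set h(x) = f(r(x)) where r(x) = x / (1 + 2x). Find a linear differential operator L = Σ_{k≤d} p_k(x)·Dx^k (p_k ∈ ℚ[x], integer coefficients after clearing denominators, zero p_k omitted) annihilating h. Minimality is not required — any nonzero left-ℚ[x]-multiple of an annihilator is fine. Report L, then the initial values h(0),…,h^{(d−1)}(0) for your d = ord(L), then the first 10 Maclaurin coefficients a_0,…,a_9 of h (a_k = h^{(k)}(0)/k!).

L = (4 + 10·x)·Dx + (1 + 4·x + 5·x^2)·Dx^2  (order 2).
h: a_k = 0, -1, 2, -11/3, 6, -41/5, 22/3, 29/7, -42, 1199/9, …
ICs: h(0) = 0, h′(0) = -1.

f: a_k = 0, -1, 0, 1/3, 0, -1/5, 0, 1/7, 0, -1/9, …
L₀ from L_f via x↦r, Dx↦r'^{-1}Dx.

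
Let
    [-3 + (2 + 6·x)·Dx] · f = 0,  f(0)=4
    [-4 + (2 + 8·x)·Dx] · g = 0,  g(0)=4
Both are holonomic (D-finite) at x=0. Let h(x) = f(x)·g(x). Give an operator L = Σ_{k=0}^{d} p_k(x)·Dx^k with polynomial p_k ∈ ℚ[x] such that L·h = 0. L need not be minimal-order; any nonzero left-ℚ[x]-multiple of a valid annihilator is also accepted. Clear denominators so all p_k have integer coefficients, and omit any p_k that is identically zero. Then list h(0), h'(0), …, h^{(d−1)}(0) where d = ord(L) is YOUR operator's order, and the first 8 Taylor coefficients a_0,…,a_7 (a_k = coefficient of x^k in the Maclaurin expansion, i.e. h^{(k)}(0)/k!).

L = (-7 - 24·x) + (2 + 14·x + 24·x^2)·Dx  (order 1).
h: a_k = 16, 56, -2, 7, -197/8, 1393/16, -19797/64, 141351/128, …
ICs: h(0) = 16.

f: a_k = 4, 6, -9/2, 27/4, -405/32, 1701/64, -15309/256, 72171/512, …
g: a_k = 4, 8, -8, 16, -40, 112, -336, 1056, …
L₀ := L_f ⊗_s L_g (sym. prod.), ord ≤ 1.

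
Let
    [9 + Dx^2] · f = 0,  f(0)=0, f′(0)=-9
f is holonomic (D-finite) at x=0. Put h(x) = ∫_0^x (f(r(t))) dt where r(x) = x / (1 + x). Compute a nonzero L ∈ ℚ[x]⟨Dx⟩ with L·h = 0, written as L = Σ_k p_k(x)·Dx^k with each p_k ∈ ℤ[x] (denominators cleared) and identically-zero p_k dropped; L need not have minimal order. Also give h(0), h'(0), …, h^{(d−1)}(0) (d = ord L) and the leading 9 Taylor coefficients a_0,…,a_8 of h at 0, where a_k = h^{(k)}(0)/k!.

L = 9·Dx + (2 + 6·x + 6·x^2 + 2·x^3)·Dx^2 + (1 + 4·x + 6·x^2 + 4·x^3 + x^4)·Dx^3  (order 3).
h: a_k = 0, 0, -9/2, 3, 9/8, -63/10, 879/80, -765/56, 58059/4480, …
ICs: h(0) = 0, h′(0) = 0, h′′(0) = -9.

f: a_k = 0, -9, 0, 27/2, 0, -243/40, 0, 729/560, 0, …
Change of var in L_f (x↦r) gives L₀.
Integrate: L := L₀·Dx.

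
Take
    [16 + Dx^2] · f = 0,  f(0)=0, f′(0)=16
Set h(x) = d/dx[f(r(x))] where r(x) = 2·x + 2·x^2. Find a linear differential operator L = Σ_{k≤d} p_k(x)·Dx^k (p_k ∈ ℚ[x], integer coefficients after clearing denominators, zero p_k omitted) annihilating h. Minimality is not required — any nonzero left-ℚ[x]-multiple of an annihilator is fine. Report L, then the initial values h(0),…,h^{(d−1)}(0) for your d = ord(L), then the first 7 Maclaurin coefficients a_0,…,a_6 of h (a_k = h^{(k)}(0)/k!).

f: a_k = 0, 16, 0, -128/3, 0, 512/15, 0, …
L₀ from L_f via x↦r, Dx↦r'^{-1}Dx.
Differentiate: ansatz ord ≤ ord L₀ ⇒ L.
L = (76 + 512·x + 1536·x^2 + 2048·x^3 + 1024·x^4) + (-6 - 12·x)·Dx + (1 + 4·x + 4·x^2)·Dx^2  (order 2).
h: a_k = 32, 64, -1024, -4096, 1024/3, 30720, 2916352/45, …
ICs: h(0) = 32, h′(0) = 64.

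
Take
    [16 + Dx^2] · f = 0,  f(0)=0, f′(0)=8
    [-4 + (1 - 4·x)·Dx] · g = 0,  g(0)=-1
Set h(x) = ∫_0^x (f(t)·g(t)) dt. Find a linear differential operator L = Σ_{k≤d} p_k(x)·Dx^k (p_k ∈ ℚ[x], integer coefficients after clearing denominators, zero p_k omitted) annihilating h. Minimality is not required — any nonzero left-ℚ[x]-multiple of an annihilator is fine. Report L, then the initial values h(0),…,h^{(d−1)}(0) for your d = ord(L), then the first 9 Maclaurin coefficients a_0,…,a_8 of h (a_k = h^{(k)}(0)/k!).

L = (-16 + 64·x)·Dx + 8·Dx^2 + (-1 + 4·x)·Dx^3  (order 3).
h: a_k = 0, 0, -4, -32/3, -80/3, -256/3, -12928/45, -103424/105, -1085696/315, …
ICs: h(0) = 0, h′(0) = 0, h′′(0) = -8.

f: a_k = 0, 8, 0, -64/3, 0, 256/15, 0, -2048/315, 0, …
g: a_k = -1, -4, -16, -64, -256, -1024, -4096, -16384, -65536, …
L₀ := L_f ⊗_s L_g (sym. prod.), ord ≤ 2.
h=∫h₀ ⇒ L = L₀·Dx.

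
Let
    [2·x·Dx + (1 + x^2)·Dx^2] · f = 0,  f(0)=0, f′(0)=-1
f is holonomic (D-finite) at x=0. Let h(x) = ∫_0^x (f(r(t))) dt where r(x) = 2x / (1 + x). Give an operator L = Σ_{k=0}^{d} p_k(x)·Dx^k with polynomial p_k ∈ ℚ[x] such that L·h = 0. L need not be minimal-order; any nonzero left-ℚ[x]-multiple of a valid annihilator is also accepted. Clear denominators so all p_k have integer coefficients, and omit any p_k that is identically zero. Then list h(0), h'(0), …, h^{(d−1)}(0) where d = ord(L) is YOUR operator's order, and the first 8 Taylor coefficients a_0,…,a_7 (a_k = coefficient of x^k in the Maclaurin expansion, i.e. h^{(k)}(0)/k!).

f: a_k = 0, -1, 0, 1/3, 0, -1/5, 0, 1/7, …
Change of var in L_f (x↦r) gives L₀.
h=∫₀ˣh₀: take L = L₀·Dx.
L = (2 + 10·x)·Dx^2 + (1 + 2·x + 5·x^2)·Dx^3  (order 3).
h: a_k = 0, 0, -1, 2/3, 1/6, -6/5, 19/15, 22/21, …
ICs: h(0) = 0, h′(0) = 0, h′′(0) = -2.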